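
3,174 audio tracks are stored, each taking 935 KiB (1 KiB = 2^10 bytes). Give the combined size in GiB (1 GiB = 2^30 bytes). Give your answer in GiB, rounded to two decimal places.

Total = 3,174 × 935 KiB = 2,967,690 KiB
= 2,967,690 × 1,024 bytes = 3,038,914,560 bytes
1 GiB = 1,073,741,824 bytes
3,038,914,560 / 1,073,741,824 = 2.83 GiB

2.83 GiB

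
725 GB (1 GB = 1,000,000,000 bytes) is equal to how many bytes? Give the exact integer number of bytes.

725,000,000,000 bytes

725 × 1,000,000,000 = 725,000,000,000 bytes  (1 GB = 10^9 bytes)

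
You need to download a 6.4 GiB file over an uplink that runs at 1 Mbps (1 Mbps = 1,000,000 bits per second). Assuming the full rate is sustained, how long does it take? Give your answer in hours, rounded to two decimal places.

15.27 hours

6.4 GiB = 6,871,947,673.6 bytes = 54,975,581,388.8 bits
1 Mbps = 1,000,000 bits/s
time = 54,975,581,388.8 / 1,000,000 = 54,975.5814 s
54,975.5814 s / 3600 = 15.27 hours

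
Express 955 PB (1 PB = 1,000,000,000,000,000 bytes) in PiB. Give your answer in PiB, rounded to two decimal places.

848.21 PiB

955 PB = 955 × 10^15 bytes = 955,000,000,000,000,000 bytes
1 PiB = 1,125,899,906,842,624 bytes
955,000,000,000,000,000 / 1,125,899,906,842,624 = 848.21 PiB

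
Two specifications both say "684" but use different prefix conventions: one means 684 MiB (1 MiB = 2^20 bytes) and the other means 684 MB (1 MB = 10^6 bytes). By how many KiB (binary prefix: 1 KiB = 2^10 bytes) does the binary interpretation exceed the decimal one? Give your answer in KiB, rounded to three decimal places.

32,447.250 KiB

684 MiB = 684 × 1,048,576 = 717,225,984 bytes
684 MB = 684 × 1,000,000 = 684,000,000 bytes
difference = 33,225,984 bytes
33,225,984 / 1,024 = 32,447.250 KiB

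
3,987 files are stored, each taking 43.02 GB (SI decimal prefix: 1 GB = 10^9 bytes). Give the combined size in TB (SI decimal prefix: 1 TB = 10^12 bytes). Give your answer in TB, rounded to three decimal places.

171.521 TB

Total = 3,987 × 43.02 GB = 171520.74 GB
= 171520.74 × 1,000,000,000 bytes = 171,520,740,000,000 bytes
1 TB = 1,000,000,000,000 bytes
171,520,740,000,000 / 1,000,000,000,000 = 171.521 TB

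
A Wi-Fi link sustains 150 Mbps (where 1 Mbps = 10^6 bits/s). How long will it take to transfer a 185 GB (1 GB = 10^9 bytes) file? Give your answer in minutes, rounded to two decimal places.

185 GB = 185,000,000,000 bytes = 1,480,000,000,000 bits
150 Mbps = 150,000,000 bits/s
time = 1,480,000,000,000 / 150,000,000 = 9,866.667 s
9,866.667 s / 60 = 164.44 minutes

164.44 minutes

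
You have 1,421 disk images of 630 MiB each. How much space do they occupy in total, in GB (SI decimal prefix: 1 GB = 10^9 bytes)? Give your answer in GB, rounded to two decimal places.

Total = 1,421 × 630 MiB = 895,230 MiB
= 895,230 × 1,048,576 bytes = 938,716,692,480 bytes
1 GB = 1,000,000,000 bytes
938,716,692,480 / 1,000,000,000 = 938.72 GB

938.72 GB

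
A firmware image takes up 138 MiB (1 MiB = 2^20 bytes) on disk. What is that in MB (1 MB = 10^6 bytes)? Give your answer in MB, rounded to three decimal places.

144.703 MB

138 MiB = 138 × 2^20 bytes = 144,703,488 bytes
1 MB = 1,000,000 bytes
144,703,488 / 1,000,000 = 144.703 MB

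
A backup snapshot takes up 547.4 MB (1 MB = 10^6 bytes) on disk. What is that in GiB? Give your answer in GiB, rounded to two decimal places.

547.4 MB × 1,000,000 bytes/MB = 547,400,000 bytes
1 GiB = 1,073,741,824 bytes
547,400,000 / 1,073,741,824 = 0.51 GiB

0.51 GiB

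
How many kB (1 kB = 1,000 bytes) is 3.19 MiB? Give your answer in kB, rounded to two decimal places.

3.19 MiB = 3.19 × 2^20 bytes = 3,344,957.44 bytes
1 kB = 1,000 bytes
3,344,957.44 / 1,000 = 3,344.96 kB

3,344.96 kB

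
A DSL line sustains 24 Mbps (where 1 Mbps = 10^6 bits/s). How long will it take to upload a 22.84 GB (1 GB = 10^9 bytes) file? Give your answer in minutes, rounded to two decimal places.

22.84 GB = 22,840,000,000 bytes = 182,720,000,000 bits
24 Mbps = 24,000,000 bits/s
time = 182,720,000,000 / 24,000,000 = 7,613.333 s
7,613.333 s / 60 = 126.89 minutes

126.89 minutes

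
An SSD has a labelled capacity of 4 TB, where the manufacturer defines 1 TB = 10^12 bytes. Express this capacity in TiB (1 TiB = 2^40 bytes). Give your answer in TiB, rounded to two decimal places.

3.64 TiB

4 TB = 4 × 10^12 bytes = 4,000,000,000,000 bytes
1 TiB = 1,099,511,627,776 bytes
4,000,000,000,000 / 1,099,511,627,776 = 3.64 TiB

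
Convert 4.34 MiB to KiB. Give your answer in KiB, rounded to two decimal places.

4.34 MiB = 4.34 × 2^20 bytes = 4,550,819.84 bytes
1 KiB = 2^10 bytes = 1,024 bytes
4,550,819.84 / 1,024 = 4,444.16 KiB

4,444.16 KiB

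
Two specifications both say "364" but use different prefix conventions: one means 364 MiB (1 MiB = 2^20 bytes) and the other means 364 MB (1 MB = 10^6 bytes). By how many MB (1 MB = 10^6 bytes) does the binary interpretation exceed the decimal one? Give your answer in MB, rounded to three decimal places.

364 MiB = 364 × 1,048,576 = 381,681,664 bytes
364 MB = 364 × 1,000,000 = 364,000,000 bytes
difference = 17,681,664 bytes
17,681,664 / 1,000,000 = 17.682 MB

17.682 MB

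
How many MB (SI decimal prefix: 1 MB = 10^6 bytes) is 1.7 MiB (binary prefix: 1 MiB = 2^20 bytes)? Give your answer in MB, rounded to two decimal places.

1.7 MiB × 1,048,576 bytes/MiB = 1,782,579.2 bytes
1 MB = 1,000,000 bytes
1,782,579.2 / 1,000,000 = 1.78 MB

1.78 MB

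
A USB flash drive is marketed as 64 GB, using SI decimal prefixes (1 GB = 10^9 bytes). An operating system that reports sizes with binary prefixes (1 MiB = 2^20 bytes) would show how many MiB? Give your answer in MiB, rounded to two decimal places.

61,035.16 MiB

64 GB × 1,000,000,000 bytes/GB = 64,000,000,000 bytes
1 MiB = 1,048,576 bytes
64,000,000,000 / 1,048,576 = 61,035.16 MiB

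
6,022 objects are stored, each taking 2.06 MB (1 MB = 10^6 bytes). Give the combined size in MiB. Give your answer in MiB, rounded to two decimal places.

11,830.64 MiB

Total = 6,022 × 2.06 MB = 12405.32 MB
= 12405.32 × 1,000,000 bytes = 12,405,320,000 bytes
1 MiB = 1,048,576 bytes
12,405,320,000 / 1,048,576 = 11,830.64 MiB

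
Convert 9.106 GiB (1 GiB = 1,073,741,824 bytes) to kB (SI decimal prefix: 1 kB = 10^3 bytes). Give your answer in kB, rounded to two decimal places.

9.106 GiB = 9.106 × 2^30 bytes = 9,777,493,049.344 bytes
1 kB = 10^3 bytes = 1,000 bytes
9,777,493,049.344 / 1,000 = 9,777,493.05 kB

9,777,493.05 kB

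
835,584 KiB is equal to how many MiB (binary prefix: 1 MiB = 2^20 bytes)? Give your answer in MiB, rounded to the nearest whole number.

816 MiB

835,584 KiB = 835,584 × 2^10 bytes = 855,638,016 bytes
1 MiB = 1,048,576 bytes
855,638,016 / 1,048,576 = 816 MiB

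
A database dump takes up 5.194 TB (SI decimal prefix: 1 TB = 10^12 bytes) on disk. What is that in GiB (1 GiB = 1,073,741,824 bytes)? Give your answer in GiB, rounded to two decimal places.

5.194 TB = 5.194 × 10^12 bytes = 5,194,000,000,000 bytes
1 GiB = 2^30 bytes = 1,073,741,824 bytes
5,194,000,000,000 / 1,073,741,824 = 4,837.29 GiB

4,837.29 GiB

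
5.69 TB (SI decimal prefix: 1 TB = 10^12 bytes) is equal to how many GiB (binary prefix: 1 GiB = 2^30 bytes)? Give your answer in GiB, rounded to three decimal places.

5,299.225 GiB

5.69 TB = 5.69 × 10^12 bytes = 5,690,000,000,000 bytes
1 GiB = 2^30 bytes = 1,073,741,824 bytes
5,690,000,000,000 / 1,073,741,824 = 5,299.225 GiB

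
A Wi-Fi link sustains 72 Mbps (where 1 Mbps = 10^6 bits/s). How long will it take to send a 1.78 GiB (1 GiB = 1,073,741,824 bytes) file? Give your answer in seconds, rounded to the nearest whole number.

1.78 GiB = 1,911,260,446.72 bytes = 15,290,083,573.76 bits
72 Mbps = 72,000,000 bits/s
time = 15,290,083,573.76 / 72,000,000 = 212 s

212 seconds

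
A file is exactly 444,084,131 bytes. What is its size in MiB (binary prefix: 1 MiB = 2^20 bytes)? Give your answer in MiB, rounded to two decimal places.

444,084,131 bytes given.
1 MiB = 1,048,576 bytes
444,084,131 / 1,048,576 = 423.51 MiB

423.51 MiB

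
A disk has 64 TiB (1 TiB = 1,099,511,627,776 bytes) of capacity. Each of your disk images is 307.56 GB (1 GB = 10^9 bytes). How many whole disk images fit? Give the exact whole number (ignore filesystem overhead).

Capacity: 64 TiB = 70,368,744,177,664 bytes
Per item: 307.56 GB = 307,560,000,000 bytes
⌊70,368,744,177,664 / 307,560,000,000⌋ = 228

228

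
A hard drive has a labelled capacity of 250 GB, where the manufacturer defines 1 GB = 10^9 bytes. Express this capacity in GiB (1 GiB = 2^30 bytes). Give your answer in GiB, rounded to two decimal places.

250 GB = 250 × 10^9 bytes = 250,000,000,000 bytes
1 GiB = 2^30 bytes = 1,073,741,824 bytes
250,000,000,000 / 1,073,741,824 = 232.83 GiB

232.83 GiB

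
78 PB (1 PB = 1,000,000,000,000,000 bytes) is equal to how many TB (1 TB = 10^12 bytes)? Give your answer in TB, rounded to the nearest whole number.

78,000 TB

78 PB = 78 × 10^15 bytes = 78,000,000,000,000,000 bytes
1 TB = 1,000,000,000,000 bytes
78,000,000,000,000,000 / 1,000,000,000,000 = 78,000 TB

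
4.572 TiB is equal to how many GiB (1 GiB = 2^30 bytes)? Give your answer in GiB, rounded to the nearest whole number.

4.572 TiB = 4.572 × 2^40 bytes = 5,026,967,162,191.872 bytes
1 GiB = 2^30 bytes = 1,073,741,824 bytes
5,026,967,162,191.872 / 1,073,741,824 = 4,682 GiB

4,682 GiB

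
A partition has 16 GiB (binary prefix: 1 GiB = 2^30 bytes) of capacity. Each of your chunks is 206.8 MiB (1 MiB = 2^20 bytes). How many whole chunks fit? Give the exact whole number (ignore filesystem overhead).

Capacity: 16 GiB = 17,179,869,184 bytes
Per item: 206.8 MiB = 216,845,516.8 bytes
⌊17,179,869,184 / 216,845,516.8⌋ = 79

79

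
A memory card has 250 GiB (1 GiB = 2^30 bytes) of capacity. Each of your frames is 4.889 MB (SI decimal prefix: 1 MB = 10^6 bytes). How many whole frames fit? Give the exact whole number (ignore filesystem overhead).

54,906

Capacity: 250 GiB = 268,435,456,000 bytes
Per item: 4.889 MB = 4,889,000 bytes
⌊268,435,456,000 / 4,889,000⌋ = 54,906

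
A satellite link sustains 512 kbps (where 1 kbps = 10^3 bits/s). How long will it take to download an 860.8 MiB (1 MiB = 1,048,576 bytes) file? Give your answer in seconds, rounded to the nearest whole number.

860.8 MiB = 902,614,220.8 bytes = 7,220,913,766.4 bits
512 kbps = 512,000 bits/s
time = 7,220,913,766.4 / 512,000 = 14,103 s

14,103 seconds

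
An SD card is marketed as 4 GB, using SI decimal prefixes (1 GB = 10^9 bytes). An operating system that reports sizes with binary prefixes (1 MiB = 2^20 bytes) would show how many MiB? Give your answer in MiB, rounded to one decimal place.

4 GB × 1,000,000,000 bytes/GB = 4,000,000,000 bytes
1 MiB = 1,048,576 bytes
4,000,000,000 / 1,048,576 = 3,814.7 MiB

3,814.7 MiB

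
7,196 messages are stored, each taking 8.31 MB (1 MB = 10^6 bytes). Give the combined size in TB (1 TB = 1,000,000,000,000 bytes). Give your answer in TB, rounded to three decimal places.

0.060 TB

Total = 7,196 × 8.31 MB = 59798.76 MB
= 59798.76 × 1,000,000 bytes = 59,798,760,000 bytes
1 TB = 1,000,000,000,000 bytes
59,798,760,000 / 1,000,000,000,000 = 0.060 TB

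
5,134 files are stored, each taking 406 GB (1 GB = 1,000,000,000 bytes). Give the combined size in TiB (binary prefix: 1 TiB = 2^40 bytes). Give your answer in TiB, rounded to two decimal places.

Total = 5,134 × 406 GB = 2,084,404 GB
= 2,084,404 × 1,000,000,000 bytes = 2,084,404,000,000,000 bytes
1 TiB = 1,099,511,627,776 bytes
2,084,404,000,000,000 / 1,099,511,627,776 = 1,895.75 TiB

1,895.75 TiB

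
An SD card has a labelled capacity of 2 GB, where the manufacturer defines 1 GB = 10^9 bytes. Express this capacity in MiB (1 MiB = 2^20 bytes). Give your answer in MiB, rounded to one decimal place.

1,907.3 MiB

2 GB = 2 × 10^9 bytes = 2,000,000,000 bytes
1 MiB = 1,048,576 bytes
2,000,000,000 / 1,048,576 = 1,907.3 MiB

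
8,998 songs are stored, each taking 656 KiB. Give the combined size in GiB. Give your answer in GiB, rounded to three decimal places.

5.629 GiB

Total = 8,998 × 656 KiB = 5,902,688 KiB
= 5,902,688 × 1,024 bytes = 6,044,352,512 bytes
1 GiB = 1,073,741,824 bytes
6,044,352,512 / 1,073,741,824 = 5.629 GiB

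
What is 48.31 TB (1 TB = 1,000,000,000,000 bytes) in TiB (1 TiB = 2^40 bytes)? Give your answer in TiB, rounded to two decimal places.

48.31 TB = 48.31 × 10^12 bytes = 48,310,000,000,000 bytes
1 TiB = 1,099,511,627,776 bytes
48,310,000,000,000 / 1,099,511,627,776 = 43.94 TiB

43.94 TiB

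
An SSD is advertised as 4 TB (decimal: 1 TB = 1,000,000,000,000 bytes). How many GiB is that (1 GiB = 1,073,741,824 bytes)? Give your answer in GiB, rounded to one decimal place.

3,725.3 GiB

4 TB = 4 × 10^12 bytes = 4,000,000,000,000 bytes
1 GiB = 1,073,741,824 bytes
4,000,000,000,000 / 1,073,741,824 = 3,725.3 GiB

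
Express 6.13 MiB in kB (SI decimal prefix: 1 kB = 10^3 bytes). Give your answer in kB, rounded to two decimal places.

6,427.77 kB

6.13 MiB × 1,048,576 bytes/MiB = 6,427,770.88 bytes
1 kB = 1,000 bytes
6,427,770.88 / 1,000 = 6,427.77 kB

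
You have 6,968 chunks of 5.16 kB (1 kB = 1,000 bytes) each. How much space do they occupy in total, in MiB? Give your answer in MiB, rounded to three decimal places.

Total = 6,968 × 5.16 kB = 35954.88 kB
= 35954.88 × 1,000 bytes = 35,954,880 bytes
1 MiB = 1,048,576 bytes
35,954,880 / 1,048,576 = 34.289 MiB

34.289 MiB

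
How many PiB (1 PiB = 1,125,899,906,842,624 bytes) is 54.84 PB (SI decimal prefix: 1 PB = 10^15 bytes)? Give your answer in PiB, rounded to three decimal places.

54.84 PB = 54.84 × 10^15 bytes = 54,840,000,000,000,000 bytes
1 PiB = 2^50 bytes = 1,125,899,906,842,624 bytes
54,840,000,000,000,000 / 1,125,899,906,842,624 = 48.708 PiB

48.708 PiB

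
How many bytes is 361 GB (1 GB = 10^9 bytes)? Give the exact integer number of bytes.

361 × 1,000,000,000 = 361,000,000,000 bytes

361,000,000,000 bytes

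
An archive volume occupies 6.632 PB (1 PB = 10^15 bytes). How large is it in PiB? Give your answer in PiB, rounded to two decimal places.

5.89 PiB

6.632 PB = 6.632 × 10^15 bytes = 6,632,000,000,000,000 bytes
1 PiB = 2^50 bytes = 1,125,899,906,842,624 bytes
6,632,000,000,000,000 / 1,125,899,906,842,624 = 5.89 PiB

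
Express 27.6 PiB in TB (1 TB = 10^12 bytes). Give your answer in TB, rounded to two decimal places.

31,074.84 TB

27.6 PiB = 27.6 × 2^50 bytes = 31,074,837,428,856,422.4 bytes
1 TB = 1,000,000,000,000 bytes
31,074,837,428,856,422.4 / 1,000,000,000,000 = 31,074.84 TB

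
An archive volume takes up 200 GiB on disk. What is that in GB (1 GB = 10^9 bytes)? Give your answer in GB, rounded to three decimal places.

200 GiB × 1,073,741,824 bytes/GiB = 214,748,364,800 bytes
1 GB = 10^9 bytes = 1,000,000,000 bytes
214,748,364,800 / 1,000,000,000 = 214.748 GB

214.748 GB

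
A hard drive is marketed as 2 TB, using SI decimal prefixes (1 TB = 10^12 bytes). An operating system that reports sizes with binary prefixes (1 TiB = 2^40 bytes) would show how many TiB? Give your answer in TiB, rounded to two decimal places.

1.82 TiB

2 TB = 2 × 10^12 bytes = 2,000,000,000,000 bytes
1 TiB = 2^40 bytes = 1,099,511,627,776 bytes
2,000,000,000,000 / 1,099,511,627,776 = 1.82 TiB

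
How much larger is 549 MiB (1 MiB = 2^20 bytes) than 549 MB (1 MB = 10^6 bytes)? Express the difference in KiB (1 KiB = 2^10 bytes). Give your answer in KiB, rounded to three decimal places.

26,043.188 KiB

549 MiB = 549 × 1,048,576 = 575,668,224 bytes
549 MB = 549 × 1,000,000 = 549,000,000 bytes
difference = 26,668,224 bytes
26,668,224 / 1,024 = 26,043.188 KiB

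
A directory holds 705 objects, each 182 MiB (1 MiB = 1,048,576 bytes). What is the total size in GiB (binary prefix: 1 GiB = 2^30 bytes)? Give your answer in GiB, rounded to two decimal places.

Total = 705 × 182 MiB = 128,310 MiB
= 128,310 × 1,048,576 bytes = 134,542,786,560 bytes
1 GiB = 1,073,741,824 bytes
134,542,786,560 / 1,073,741,824 = 125.30 GiB

125.30 GiB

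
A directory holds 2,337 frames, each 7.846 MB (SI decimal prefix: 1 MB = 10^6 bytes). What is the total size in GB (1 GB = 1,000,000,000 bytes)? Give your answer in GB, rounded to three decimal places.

Total = 2,337 × 7.846 MB = 18336.102 MB
= 18336.102 × 1,000,000 bytes = 18,336,102,000 bytes
1 GB = 1,000,000,000 bytes
18,336,102,000 / 1,000,000,000 = 18.336 GB

18.336 GB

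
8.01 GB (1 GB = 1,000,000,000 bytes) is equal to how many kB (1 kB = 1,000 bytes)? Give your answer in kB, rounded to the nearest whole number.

8.01 GB = 8.01 × 10^9 bytes = 8,010,000,000 bytes
1 kB = 1,000 bytes
8,010,000,000 / 1,000 = 8,010,000 kB

8,010,000 kB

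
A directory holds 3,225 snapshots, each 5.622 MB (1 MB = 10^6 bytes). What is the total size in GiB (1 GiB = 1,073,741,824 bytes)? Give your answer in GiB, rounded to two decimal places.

Total = 3,225 × 5.622 MB = 18130.95 MB
= 18130.95 × 1,000,000 bytes = 18,130,950,000 bytes
1 GiB = 1,073,741,824 bytes
18,130,950,000 / 1,073,741,824 = 16.89 GiB

16.89 GiB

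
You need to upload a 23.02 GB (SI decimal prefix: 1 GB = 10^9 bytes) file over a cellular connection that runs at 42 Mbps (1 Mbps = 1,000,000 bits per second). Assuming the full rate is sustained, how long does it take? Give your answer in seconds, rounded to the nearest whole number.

4,385 seconds

23.02 GB = 23,020,000,000 bytes = 184,160,000,000 bits
42 Mbps = 42,000,000 bits/s
time = 184,160,000,000 / 42,000,000 = 4,385 s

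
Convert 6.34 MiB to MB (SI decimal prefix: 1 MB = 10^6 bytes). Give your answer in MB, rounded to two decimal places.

6.65 MB

6.34 MiB = 6.34 × 2^20 bytes = 6,647,971.84 bytes
1 MB = 1,000,000 bytes
6,647,971.84 / 1,000,000 = 6.65 MB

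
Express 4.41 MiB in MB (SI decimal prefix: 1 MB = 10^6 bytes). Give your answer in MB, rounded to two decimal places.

4.41 MiB = 4.41 × 2^20 bytes = 4,624,220.16 bytes
1 MB = 10^6 bytes = 1,000,000 bytes
4,624,220.16 / 1,000,000 = 4.62 MB

4.62 MB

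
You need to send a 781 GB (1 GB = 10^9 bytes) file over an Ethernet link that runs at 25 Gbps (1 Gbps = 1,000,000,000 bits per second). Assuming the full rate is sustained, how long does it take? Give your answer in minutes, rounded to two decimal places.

781 GB = 781,000,000,000 bytes = 6,248,000,000,000 bits
25 Gbps = 25,000,000,000 bits/s
time = 6,248,000,000,000 / 25,000,000,000 = 249.920 s
249.920 s / 60 = 4.17 minutes

4.17 minutes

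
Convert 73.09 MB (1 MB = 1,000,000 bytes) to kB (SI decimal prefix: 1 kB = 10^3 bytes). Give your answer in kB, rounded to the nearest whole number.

73,090 kB

73.09 MB = 73.09 × 10^6 bytes = 73,090,000 bytes
1 kB = 10^3 bytes = 1,000 bytes
73,090,000 / 1,000 = 73,090 kB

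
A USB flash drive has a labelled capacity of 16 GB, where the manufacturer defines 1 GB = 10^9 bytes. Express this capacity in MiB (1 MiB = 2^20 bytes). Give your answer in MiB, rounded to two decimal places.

16 GB × 1,000,000,000 bytes/GB = 16,000,000,000 bytes
1 MiB = 2^20 bytes = 1,048,576 bytes
16,000,000,000 / 1,048,576 = 15,258.79 MiB

15,258.79 MiB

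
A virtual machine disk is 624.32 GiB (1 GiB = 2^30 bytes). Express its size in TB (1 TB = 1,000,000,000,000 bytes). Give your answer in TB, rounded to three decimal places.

0.670 TB

624.32 GiB × 1,073,741,824 bytes/GiB = 670,358,495,559.68 bytes
1 TB = 10^12 bytes = 1,000,000,000,000 bytes
670,358,495,559.68 / 1,000,000,000,000 = 0.670 TB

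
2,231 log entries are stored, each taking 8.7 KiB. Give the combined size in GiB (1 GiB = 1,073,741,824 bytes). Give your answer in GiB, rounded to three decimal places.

0.019 GiB

Total = 2,231 × 8.7 KiB = 19409.7 KiB
= 19409.7 × 1,024 bytes = 19,875,532.8 bytes
1 GiB = 1,073,741,824 bytes
19,875,532.8 / 1,073,741,824 = 0.019 GiB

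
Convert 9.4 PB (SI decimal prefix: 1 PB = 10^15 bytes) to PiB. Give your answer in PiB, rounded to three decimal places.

9.4 PB = 9.4 × 10^15 bytes = 9,400,000,000,000,000 bytes
1 PiB = 1,125,899,906,842,624 bytes
9,400,000,000,000,000 / 1,125,899,906,842,624 = 8.349 PiB

8.349 PiB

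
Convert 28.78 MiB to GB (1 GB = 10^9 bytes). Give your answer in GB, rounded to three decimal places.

28.78 MiB × 1,048,576 bytes/MiB = 30,178,017.28 bytes
1 GB = 10^9 bytes = 1,000,000,000 bytes
30,178,017.28 / 1,000,000,000 = 0.030 GB

0.030 GB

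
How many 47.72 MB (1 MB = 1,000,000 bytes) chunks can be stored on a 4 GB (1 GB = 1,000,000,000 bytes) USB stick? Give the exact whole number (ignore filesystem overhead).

83

Capacity: 4 GB = 4,000,000,000 bytes
Per item: 47.72 MB = 47,720,000 bytes
⌊4,000,000,000 / 47,720,000⌋ = 83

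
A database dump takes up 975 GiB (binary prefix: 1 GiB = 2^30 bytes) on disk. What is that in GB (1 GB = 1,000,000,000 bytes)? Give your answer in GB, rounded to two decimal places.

975 GiB × 1,073,741,824 bytes/GiB = 1,046,898,278,400 bytes
1 GB = 1,000,000,000 bytes
1,046,898,278,400 / 1,000,000,000 = 1,046.90 GB

1,046.90 GB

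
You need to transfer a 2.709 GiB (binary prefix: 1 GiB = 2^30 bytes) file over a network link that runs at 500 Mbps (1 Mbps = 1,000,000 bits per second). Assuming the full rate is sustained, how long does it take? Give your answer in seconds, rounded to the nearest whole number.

2.709 GiB = 2,908,766,601.216 bytes = 23,270,132,809.728 bits
500 Mbps = 500,000,000 bits/s
time = 23,270,132,809.728 / 500,000,000 = 47 s

47 seconds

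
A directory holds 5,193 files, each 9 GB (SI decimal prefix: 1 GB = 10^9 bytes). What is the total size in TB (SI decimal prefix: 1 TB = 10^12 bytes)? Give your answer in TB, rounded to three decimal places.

Total = 5,193 × 9 GB = 46,737 GB
= 46,737 × 1,000,000,000 bytes = 46,737,000,000,000 bytes
1 TB = 1,000,000,000,000 bytes
46,737,000,000,000 / 1,000,000,000,000 = 46.737 TB

46.737 TB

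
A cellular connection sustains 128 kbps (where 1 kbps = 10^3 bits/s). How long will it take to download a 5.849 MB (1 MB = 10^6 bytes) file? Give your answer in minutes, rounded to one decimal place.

5.849 MB = 5,849,000 bytes = 46,792,000 bits
128 kbps = 128,000 bits/s
time = 46,792,000 / 128,000 = 365.56 s
365.56 s / 60 = 6.1 minutes

6.1 minutes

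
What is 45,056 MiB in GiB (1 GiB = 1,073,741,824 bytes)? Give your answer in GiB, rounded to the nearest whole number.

45,056 MiB = 45,056 × 2^20 bytes = 47,244,640,256 bytes
1 GiB = 2^30 bytes = 1,073,741,824 bytes
47,244,640,256 / 1,073,741,824 = 44 GiB

44 GiB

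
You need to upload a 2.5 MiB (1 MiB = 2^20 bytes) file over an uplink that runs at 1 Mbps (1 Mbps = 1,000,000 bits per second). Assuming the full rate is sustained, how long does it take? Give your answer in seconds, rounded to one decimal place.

2.5 MiB = 2,621,440 bytes = 20,971,520 bits
1 Mbps = 1,000,000 bits/s
time = 20,971,520 / 1,000,000 = 21.0 s

21.0 seconds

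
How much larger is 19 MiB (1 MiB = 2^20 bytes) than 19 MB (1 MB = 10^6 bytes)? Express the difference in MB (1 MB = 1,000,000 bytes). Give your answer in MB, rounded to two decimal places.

0.92 MB

19 MiB = 19 × 1,048,576 = 19,922,944 bytes
19 MB = 19 × 1,000,000 = 19,000,000 bytes
difference = 922,944 bytes
922,944 / 1,000,000 = 0.92 MB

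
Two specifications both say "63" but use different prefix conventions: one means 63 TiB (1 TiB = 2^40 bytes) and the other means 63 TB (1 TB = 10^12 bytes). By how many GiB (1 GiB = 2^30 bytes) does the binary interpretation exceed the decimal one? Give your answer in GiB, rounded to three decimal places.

5,838.678 GiB

63 TiB = 63 × 1,099,511,627,776 = 69,269,232,549,888 bytes
63 TB = 63 × 1,000,000,000,000 = 63,000,000,000,000 bytes
difference = 6,269,232,549,888 bytes
6,269,232,549,888 / 1,073,741,824 = 5,838.678 GiB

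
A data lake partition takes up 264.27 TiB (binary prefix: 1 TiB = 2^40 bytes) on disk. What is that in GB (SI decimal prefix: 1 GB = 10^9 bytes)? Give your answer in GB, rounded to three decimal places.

290,567.938 GB

264.27 TiB = 264.27 × 2^40 bytes = 290,567,937,872,363.52 bytes
1 GB = 10^9 bytes = 1,000,000,000 bytes
290,567,937,872,363.52 / 1,000,000,000 = 290,567.938 GB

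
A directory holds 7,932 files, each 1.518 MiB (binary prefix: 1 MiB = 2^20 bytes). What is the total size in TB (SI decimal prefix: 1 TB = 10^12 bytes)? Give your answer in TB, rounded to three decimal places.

Total = 7,932 × 1.518 MiB = 12040.776 MiB
= 12040.776 × 1,048,576 bytes = 12,625,668,734.976 bytes
1 TB = 1,000,000,000,000 bytes
12,625,668,734.976 / 1,000,000,000,000 = 0.013 TB

0.013 TB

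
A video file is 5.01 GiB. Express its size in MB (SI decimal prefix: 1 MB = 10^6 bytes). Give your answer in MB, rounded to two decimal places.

5.01 GiB = 5.01 × 2^30 bytes = 5,379,446,538.24 bytes
1 MB = 1,000,000 bytes
5,379,446,538.24 / 1,000,000 = 5,379.45 MB

5,379.45 MB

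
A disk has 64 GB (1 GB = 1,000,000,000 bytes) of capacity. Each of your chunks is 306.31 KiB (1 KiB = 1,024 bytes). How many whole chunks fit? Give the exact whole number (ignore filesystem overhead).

204,041

Capacity: 64 GB = 64,000,000,000 bytes
Per item: 306.31 KiB = 313,661.44 bytes
⌊64,000,000,000 / 313,661.44⌋ = 204,041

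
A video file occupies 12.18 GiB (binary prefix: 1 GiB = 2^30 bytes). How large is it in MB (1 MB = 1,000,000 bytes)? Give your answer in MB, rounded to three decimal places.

13,078.175 MB

12.18 GiB × 1,073,741,824 bytes/GiB = 13,078,175,416.32 bytes
1 MB = 1,000,000 bytes
13,078,175,416.32 / 1,000,000 = 13,078.175 MB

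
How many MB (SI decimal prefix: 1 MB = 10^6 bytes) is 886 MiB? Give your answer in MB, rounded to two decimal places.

886 MiB = 886 × 2^20 bytes = 929,038,336 bytes
1 MB = 1,000,000 bytes
929,038,336 / 1,000,000 = 929.04 MB

929.04 MB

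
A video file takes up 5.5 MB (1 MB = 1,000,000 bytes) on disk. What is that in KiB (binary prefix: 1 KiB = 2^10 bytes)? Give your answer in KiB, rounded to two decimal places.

5.5 MB = 5.5 × 10^6 bytes = 5,500,000 bytes
1 KiB = 1,024 bytes
5,500,000 / 1,024 = 5,371.09 KiB

5,371.09 KiB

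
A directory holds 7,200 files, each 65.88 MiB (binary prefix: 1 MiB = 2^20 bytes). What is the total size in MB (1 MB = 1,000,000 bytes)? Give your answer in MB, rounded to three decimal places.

Total = 7,200 × 65.88 MiB = 474,336 MiB
= 474,336 × 1,048,576 bytes = 497,377,345,536 bytes
1 MB = 1,000,000 bytes
497,377,345,536 / 1,000,000 = 497,377.346 MB

497,377.346 MB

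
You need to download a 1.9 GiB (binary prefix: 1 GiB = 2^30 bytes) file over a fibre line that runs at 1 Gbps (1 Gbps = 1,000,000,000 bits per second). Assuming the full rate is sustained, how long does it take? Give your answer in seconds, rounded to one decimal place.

16.3 seconds

1.9 GiB = 2,040,109,465.6 bytes = 16,320,875,724.8 bits
1 Gbps = 1,000,000,000 bits/s
time = 16,320,875,724.8 / 1,000,000,000 = 16.3 s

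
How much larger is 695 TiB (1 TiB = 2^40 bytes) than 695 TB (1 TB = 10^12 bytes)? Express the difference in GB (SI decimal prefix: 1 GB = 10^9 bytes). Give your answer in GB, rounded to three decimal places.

695 TiB = 695 × 1,099,511,627,776 = 764,160,581,304,320 bytes
695 TB = 695 × 1,000,000,000,000 = 695,000,000,000,000 bytes
difference = 69,160,581,304,320 bytes
69,160,581,304,320 / 1,000,000,000 = 69,160.581 GB

69,160.581 GB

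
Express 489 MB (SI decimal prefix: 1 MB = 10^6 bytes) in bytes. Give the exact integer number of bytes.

489,000,000 bytes

489 × 1,000,000 = 489,000,000 bytes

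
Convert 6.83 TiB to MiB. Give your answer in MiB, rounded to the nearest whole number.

7,161,774 MiB

6.83 TiB = 6.83 × 2^40 bytes = 7,509,664,417,710.08 bytes
1 MiB = 2^20 bytes = 1,048,576 bytes
7,509,664,417,710.08 / 1,048,576 = 7,161,774 MiB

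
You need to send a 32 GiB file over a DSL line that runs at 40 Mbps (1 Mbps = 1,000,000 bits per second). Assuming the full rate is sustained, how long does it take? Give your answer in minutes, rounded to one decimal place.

114.5 minutes

32 GiB = 34,359,738,368 bytes = 274,877,906,944 bits
40 Mbps = 40,000,000 bits/s
time = 274,877,906,944 / 40,000,000 = 6,871.95 s
6,871.95 s / 60 = 114.5 minutes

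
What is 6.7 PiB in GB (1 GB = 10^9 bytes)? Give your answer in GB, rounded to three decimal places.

6.7 PiB = 6.7 × 2^50 bytes = 7,543,529,375,845,580.8 bytes
1 GB = 1,000,000,000 bytes
7,543,529,375,845,580.8 / 1,000,000,000 = 7,543,529.376 GB

7,543,529.376 GB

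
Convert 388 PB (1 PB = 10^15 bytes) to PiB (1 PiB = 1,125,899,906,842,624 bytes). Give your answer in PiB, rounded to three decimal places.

344.613 PiB

388 PB × 1,000,000,000,000,000 bytes/PB = 388,000,000,000,000,000 bytes
1 PiB = 2^50 bytes = 1,125,899,906,842,624 bytes
388,000,000,000,000,000 / 1,125,899,906,842,624 = 344.613 PiB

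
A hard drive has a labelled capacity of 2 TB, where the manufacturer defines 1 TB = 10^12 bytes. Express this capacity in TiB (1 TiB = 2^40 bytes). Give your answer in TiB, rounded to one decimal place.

1.8 TiB

2 TB = 2 × 10^12 bytes = 2,000,000,000,000 bytes
1 TiB = 2^40 bytes = 1,099,511,627,776 bytes
2,000,000,000,000 / 1,099,511,627,776 = 1.8 TiB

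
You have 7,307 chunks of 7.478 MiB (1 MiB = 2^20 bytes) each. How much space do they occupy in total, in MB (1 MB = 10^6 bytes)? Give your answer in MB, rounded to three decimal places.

Total = 7,307 × 7.478 MiB = 54641.746 MiB
= 54641.746 × 1,048,576 bytes = 57,296,023,453.696 bytes
1 MB = 1,000,000 bytes
57,296,023,453.696 / 1,000,000 = 57,296.023 MB

57,296.023 MB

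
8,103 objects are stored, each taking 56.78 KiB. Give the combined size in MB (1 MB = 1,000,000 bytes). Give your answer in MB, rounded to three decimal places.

471.130 MB

Total = 8,103 × 56.78 KiB = 460088.34 KiB
= 460088.34 × 1,024 bytes = 471,130,460.16 bytes
1 MB = 1,000,000 bytes
471,130,460.16 / 1,000,000 = 471.130 MB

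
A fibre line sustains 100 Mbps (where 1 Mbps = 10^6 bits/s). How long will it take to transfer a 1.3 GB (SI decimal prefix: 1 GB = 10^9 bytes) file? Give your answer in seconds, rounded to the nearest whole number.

104 seconds

1.3 GB = 1,300,000,000 bytes = 10,400,000,000 bits
100 Mbps = 100,000,000 bits/s
time = 10,400,000,000 / 100,000,000 = 104 s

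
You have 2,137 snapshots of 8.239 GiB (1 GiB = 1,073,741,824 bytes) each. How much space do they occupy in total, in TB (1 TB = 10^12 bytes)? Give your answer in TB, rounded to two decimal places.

Total = 2,137 × 8.239 GiB = 17606.743 GiB
= 17606.743 × 1,073,741,824 bytes = 18,905,096,343,519.232 bytes
1 TB = 1,000,000,000,000 bytes
18,905,096,343,519.232 / 1,000,000,000,000 = 18.91 TB

18.91 TB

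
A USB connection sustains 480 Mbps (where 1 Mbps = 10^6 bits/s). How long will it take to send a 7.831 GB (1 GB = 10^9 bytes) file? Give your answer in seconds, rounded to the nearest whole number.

131 seconds

7.831 GB = 7,831,000,000 bytes = 62,648,000,000 bits
480 Mbps = 480,000,000 bits/s
time = 62,648,000,000 / 480,000,000 = 131 s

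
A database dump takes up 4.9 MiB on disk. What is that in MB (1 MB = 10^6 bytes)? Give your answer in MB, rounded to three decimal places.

5.138 MB

4.9 MiB = 4.9 × 2^20 bytes = 5,138,022.4 bytes
1 MB = 10^6 bytes = 1,000,000 bytes
5,138,022.4 / 1,000,000 = 5.138 MB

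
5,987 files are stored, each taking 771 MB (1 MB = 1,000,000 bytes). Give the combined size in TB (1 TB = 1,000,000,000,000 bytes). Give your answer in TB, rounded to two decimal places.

4.62 TB

Total = 5,987 × 771 MB = 4,615,977 MB
= 4,615,977 × 1,000,000 bytes = 4,615,977,000,000 bytes
1 TB = 1,000,000,000,000 bytes
4,615,977,000,000 / 1,000,000,000,000 = 4.62 TB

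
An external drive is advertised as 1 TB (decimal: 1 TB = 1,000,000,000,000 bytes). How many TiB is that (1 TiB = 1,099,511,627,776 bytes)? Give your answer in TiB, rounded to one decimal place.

1 TB × 1,000,000,000,000 bytes/TB = 1,000,000,000,000 bytes
1 TiB = 2^40 bytes = 1,099,511,627,776 bytes
1,000,000,000,000 / 1,099,511,627,776 = 0.9 TiB

0.9 TiB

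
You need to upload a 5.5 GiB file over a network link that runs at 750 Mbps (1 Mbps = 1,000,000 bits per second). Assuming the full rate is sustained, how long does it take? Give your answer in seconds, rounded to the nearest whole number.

63 seconds

5.5 GiB = 5,905,580,032 bytes = 47,244,640,256 bits
750 Mbps = 750,000,000 bits/s
time = 47,244,640,256 / 750,000,000 = 63 s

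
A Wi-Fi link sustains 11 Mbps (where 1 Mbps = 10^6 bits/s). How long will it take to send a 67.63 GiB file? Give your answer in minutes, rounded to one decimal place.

880.2 minutes

67.63 GiB = 72,617,159,557.12 bytes = 580,937,276,456.96 bits
11 Mbps = 11,000,000 bits/s
time = 580,937,276,456.96 / 11,000,000 = 52,812.48 s
52,812.48 s / 60 = 880.2 minutes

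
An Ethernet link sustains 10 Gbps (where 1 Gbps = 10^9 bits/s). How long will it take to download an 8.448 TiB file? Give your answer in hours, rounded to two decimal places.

8.448 TiB = 9,288,674,231,451.648 bytes = 74,309,393,851,613.184 bits
10 Gbps = 10,000,000,000 bits/s
time = 74,309,393,851,613.184 / 10,000,000,000 = 7,430.9394 s
7,430.9394 s / 3600 = 2.06 hours

2.06 hours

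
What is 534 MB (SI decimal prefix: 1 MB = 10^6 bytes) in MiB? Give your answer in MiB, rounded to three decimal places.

534 MB = 534 × 10^6 bytes = 534,000,000 bytes
1 MiB = 2^20 bytes = 1,048,576 bytes
534,000,000 / 1,048,576 = 509.262 MiB

509.262 MiB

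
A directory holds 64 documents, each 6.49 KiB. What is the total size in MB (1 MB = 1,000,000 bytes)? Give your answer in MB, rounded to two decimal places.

0.43 MB

Total = 64 × 6.49 KiB = 415.36 KiB
= 415.36 × 1,024 bytes = 425,328.64 bytes
1 MB = 1,000,000 bytes
425,328.64 / 1,000,000 = 0.43 MB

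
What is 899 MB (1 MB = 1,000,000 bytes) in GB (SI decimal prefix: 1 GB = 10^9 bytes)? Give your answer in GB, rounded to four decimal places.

0.8990 GB

899 MB × 1,000,000 bytes/MB = 899,000,000 bytes
1 GB = 10^9 bytes = 1,000,000,000 bytes
899,000,000 / 1,000,000,000 = 0.8990 GB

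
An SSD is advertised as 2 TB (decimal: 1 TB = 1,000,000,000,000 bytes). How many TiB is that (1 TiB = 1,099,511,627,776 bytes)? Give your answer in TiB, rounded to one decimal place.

2 TB = 2 × 10^12 bytes = 2,000,000,000,000 bytes
1 TiB = 2^40 bytes = 1,099,511,627,776 bytes
2,000,000,000,000 / 1,099,511,627,776 = 1.8 TiB

1.8 TiB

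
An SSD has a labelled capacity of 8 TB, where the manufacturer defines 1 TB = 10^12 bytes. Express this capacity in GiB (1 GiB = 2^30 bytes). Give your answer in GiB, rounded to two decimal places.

7,450.58 GiB

8 TB = 8 × 10^12 bytes = 8,000,000,000,000 bytes
1 GiB = 1,073,741,824 bytes
8,000,000,000,000 / 1,073,741,824 = 7,450.58 GiB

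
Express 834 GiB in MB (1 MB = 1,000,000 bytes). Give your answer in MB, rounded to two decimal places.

895,500.68 MB

834 GiB = 834 × 2^30 bytes = 895,500,681,216 bytes
1 MB = 1,000,000 bytes
895,500,681,216 / 1,000,000 = 895,500.68 MB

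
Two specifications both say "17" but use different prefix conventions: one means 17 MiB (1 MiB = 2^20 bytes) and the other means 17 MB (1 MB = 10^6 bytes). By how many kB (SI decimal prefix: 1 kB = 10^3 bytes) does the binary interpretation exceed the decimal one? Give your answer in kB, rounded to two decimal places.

17 MiB = 17 × 1,048,576 = 17,825,792 bytes
17 MB = 17 × 1,000,000 = 17,000,000 bytes
difference = 825,792 bytes
825,792 / 1,000 = 825.79 kB

825.79 kB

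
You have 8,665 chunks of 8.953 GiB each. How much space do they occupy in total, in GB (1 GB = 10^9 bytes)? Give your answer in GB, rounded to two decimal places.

83,298.47 GB

Total = 8,665 × 8.953 GiB = 77577.745 GiB
= 77577.745 × 1,073,741,824 bytes = 83,298,469,418,106.88 bytes
1 GB = 1,000,000,000 bytes
83,298,469,418,106.88 / 1,000,000,000 = 83,298.47 GB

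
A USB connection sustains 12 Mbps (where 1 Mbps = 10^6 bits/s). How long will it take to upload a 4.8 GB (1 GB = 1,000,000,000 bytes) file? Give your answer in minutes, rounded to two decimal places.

53.33 minutes

4.8 GB = 4,800,000,000 bytes = 38,400,000,000 bits
12 Mbps = 12,000,000 bits/s
time = 38,400,000,000 / 12,000,000 = 3,200.000 s
3,200.000 s / 60 = 53.33 minutes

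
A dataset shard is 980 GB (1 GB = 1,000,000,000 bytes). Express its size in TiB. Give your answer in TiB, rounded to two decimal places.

980 GB × 1,000,000,000 bytes/GB = 980,000,000,000 bytes
1 TiB = 2^40 bytes = 1,099,511,627,776 bytes
980,000,000,000 / 1,099,511,627,776 = 0.89 TiB

0.89 TiB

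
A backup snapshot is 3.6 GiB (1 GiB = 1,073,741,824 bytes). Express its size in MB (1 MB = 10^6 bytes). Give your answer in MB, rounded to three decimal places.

3.6 GiB × 1,073,741,824 bytes/GiB = 3,865,470,566.4 bytes
1 MB = 10^6 bytes = 1,000,000 bytes
3,865,470,566.4 / 1,000,000 = 3,865.471 MB

3,865.471 MB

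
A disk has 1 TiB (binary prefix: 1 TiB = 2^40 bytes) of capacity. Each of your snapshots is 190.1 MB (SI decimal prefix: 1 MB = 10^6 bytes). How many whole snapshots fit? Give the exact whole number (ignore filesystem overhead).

Capacity: 1 TiB = 1,099,511,627,776 bytes
Per item: 190.1 MB = 190,100,000 bytes
⌊1,099,511,627,776 / 190,100,000⌋ = 5,783

5,783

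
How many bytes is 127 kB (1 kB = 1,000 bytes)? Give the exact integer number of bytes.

127,000 bytes

127 × 1,000 = 127,000 bytes  (1 kB = 10^3 bytes)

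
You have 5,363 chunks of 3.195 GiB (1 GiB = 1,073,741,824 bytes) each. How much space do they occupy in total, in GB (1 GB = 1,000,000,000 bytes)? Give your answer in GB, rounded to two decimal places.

Total = 5,363 × 3.195 GiB = 17134.785 GiB
= 17134.785 × 1,073,741,824 bytes = 18,398,335,299,747.84 bytes
1 GB = 1,000,000,000 bytes
18,398,335,299,747.84 / 1,000,000,000 = 18,398.34 GB

18,398.34 GB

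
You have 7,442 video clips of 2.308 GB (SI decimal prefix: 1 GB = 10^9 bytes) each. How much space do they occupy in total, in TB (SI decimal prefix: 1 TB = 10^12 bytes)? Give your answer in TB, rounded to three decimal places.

17.176 TB

Total = 7,442 × 2.308 GB = 17176.136 GB
= 17176.136 × 1,000,000,000 bytes = 17,176,136,000,000 bytes
1 TB = 1,000,000,000,000 bytes
17,176,136,000,000 / 1,000,000,000,000 = 17.176 TB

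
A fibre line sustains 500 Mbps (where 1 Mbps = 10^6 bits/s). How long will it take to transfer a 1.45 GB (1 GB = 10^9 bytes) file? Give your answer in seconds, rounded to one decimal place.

1.45 GB = 1,450,000,000 bytes = 11,600,000,000 bits
500 Mbps = 500,000,000 bits/s
time = 11,600,000,000 / 500,000,000 = 23.2 s

23.2 seconds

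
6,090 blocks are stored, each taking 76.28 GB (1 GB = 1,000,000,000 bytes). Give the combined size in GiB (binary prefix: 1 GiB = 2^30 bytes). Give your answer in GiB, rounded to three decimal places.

Total = 6,090 × 76.28 GB = 464545.2 GB
= 464545.2 × 1,000,000,000 bytes = 464,545,200,000,000 bytes
1 GiB = 1,073,741,824 bytes
464,545,200,000,000 / 1,073,741,824 = 432,641.432 GiB

432,641.432 GiB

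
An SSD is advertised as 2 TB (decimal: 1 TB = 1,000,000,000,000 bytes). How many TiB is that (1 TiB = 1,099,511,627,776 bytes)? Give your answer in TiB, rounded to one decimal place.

1.8 TiB

2 TB = 2 × 10^12 bytes = 2,000,000,000,000 bytes
1 TiB = 1,099,511,627,776 bytes
2,000,000,000,000 / 1,099,511,627,776 = 1.8 TiB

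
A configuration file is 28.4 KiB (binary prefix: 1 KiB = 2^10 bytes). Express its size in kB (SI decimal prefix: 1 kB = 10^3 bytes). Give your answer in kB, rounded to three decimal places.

28.4 KiB = 28.4 × 2^10 bytes = 29,081.6 bytes
1 kB = 10^3 bytes = 1,000 bytes
29,081.6 / 1,000 = 29.082 kB

29.082 kB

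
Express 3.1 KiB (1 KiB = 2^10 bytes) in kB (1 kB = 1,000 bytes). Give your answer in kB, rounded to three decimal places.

3.174 kB

3.1 KiB × 1,024 bytes/KiB = 3,174.4 bytes
1 kB = 10^3 bytes = 1,000 bytes
3,174.4 / 1,000 = 3.174 kB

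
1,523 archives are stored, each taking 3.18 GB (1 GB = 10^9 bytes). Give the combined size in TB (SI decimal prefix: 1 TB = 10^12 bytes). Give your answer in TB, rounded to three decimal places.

4.843 TB

Total = 1,523 × 3.18 GB = 4843.14 GB
= 4843.14 × 1,000,000,000 bytes = 4,843,140,000,000 bytes
1 TB = 1,000,000,000,000 bytes
4,843,140,000,000 / 1,000,000,000,000 = 4.843 TB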